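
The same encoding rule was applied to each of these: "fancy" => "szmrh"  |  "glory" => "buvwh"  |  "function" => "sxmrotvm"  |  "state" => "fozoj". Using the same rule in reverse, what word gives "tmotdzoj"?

f(5)→s(18) and a(0)→z(25) fit y≡9x+25 (mod 26); the inverse of 9 mod 26 is 3. This is an affine cipher: with a=0,…,z=25, each position x becomes (9x+25) mod 26.
Decoding tmotdzoj: t(19)→3·(19−25)≡8=i; m(12)→3·(12−25)≡13=n; o(14)→3·(14−25)≡19=t; t(19)→3·(19−25)≡8=i; d(3)→3·(3−25)≡12=m; z(25)→3·(25−25)≡0=a; o(14)→3·(14−25)≡19=t; j(9)→3·(9−25)≡4=e (all mod 26).

intimate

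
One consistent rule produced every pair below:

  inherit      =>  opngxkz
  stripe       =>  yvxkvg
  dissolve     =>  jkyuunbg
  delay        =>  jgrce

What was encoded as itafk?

Shifts by position in inherit: pos 0: i→o (+6), pos 1: n→p (+2), pos 2: h→n (+6), pos 3: e→g (+2) — repeating every 2. The shifts repeat in a cycle of length 2: positions 0,1,… shift by +6, +2, then the pattern repeats.
Decoding itafk: i−6=c, t−2=r, a−6=u, f−2=d, k−6=e.

crude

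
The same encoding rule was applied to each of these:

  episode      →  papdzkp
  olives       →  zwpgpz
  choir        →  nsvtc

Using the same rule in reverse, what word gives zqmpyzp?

offense

Shifts by position in episode: pos 0: e→p (+11), pos 1: p→a (+11), pos 2: i→p (+7), pos 3: s→d (+11), pos 4: o→z (+11), pos 5: d→k (+7) — repeating every 3. The shifts repeat in a cycle of length 3: positions 0,1,… shift by +11, +11, +7, then the pattern repeats.
Decoding zqmpyzp: z−11=o, q−11=f, m−7=f, p−11=e, y−11=n, z−7=s, p−11=e.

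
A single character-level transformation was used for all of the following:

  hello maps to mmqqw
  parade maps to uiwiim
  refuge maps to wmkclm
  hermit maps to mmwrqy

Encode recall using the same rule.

wmhiqq

The shift depends on letter class: consonant h→m is +5, but vowel e→m is +8. Vowels shift forward by 8 and consonants shift forward by 5.
Applying it to recall: r(cons)+5=w, e(vowel)+8=m, c(cons)+5=h, a(vowel)+8=i, l(cons)+5=q, l(cons)+5=q.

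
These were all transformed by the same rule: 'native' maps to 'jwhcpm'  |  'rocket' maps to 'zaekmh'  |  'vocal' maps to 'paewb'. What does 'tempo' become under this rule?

hmsra

This is an affine cipher: with a=0,…,z=25, each position x becomes (17x+22) mod 26.
Applying it to tempo: t(19)→17·19+22≡7=h; e(4)→17·4+22≡12=m; m(12)→17·12+22≡18=s; p(15)→17·15+22≡17=r; o(14)→17·14+22≡0=a (all mod 26).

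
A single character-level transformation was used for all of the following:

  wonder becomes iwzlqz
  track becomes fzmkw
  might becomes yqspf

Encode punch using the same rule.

bczkt

A repeating key of period 2 is used — shifts +12, +8 over and over.
On punch: p+12=b, u+8=c, n+12=z, c+8=k, h+12=t.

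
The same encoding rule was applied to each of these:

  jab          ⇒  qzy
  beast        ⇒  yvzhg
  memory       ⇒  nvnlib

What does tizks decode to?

This is the alphabet-reversal cipher (Atbash): a becomes z, b becomes y, etc.
Decoding tizks: t↔g, i↔r, z↔a, k↔p, s↔h.

graph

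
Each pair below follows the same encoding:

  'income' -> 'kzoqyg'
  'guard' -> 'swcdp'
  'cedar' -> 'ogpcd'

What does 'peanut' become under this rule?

bgczwf

The shift depends on letter class: consonant n→z is +12, but vowel i→k is +2. The rule splits by letter class: vowels +2, consonants +12.
For peanut: p(cons)+12=b, e(vowel)+2=g, a(vowel)+2=c, n(cons)+12=z, u(vowel)+2=w, t(cons)+12=f.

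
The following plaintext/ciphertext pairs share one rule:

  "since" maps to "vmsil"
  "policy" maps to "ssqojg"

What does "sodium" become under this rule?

vsiobu

In since: s→v is +3, i→m is +4, n→s is +5, c→i is +6 — the shift increases by 1 each position. Letter i (0-indexed) is shifted by i+3, so successive shifts are 3, 4, 5, ….
Applying it to sodium: s+3=v, o+4=s, d+5=i, i+6=o, u+7=b, m+8=u.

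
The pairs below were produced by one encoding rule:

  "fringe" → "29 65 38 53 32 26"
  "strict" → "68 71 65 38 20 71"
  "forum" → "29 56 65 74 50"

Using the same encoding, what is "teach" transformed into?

Each letter becomes 3×(its alphabet position, a=1..z=26) + 11.
On teach: t=20→71, e=5→26, a=1→14, c=3→20, h=8→35.

71 26 14 20 35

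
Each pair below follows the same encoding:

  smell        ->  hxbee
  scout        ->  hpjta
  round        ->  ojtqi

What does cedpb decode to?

s(18)→h(7) and m(12)→x(23) fit y≡19x+3 (mod 26); the inverse of 19 mod 26 is 11. Each letter's alphabet position (a=0..z=25) is mapped through 19·x+3 mod 26 — an affine cipher.
Reversing it on cedpb: c(2)→11·(2−3)≡15=p; e(4)→11·(4−3)≡11=l; d(3)→11·(3−3)≡0=a; p(15)→11·(15−3)≡2=c; b(1)→11·(1−3)≡4=e (all mod 26).

place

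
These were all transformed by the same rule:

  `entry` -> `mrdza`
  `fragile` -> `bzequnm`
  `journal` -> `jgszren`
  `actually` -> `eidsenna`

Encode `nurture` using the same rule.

Each letter's alphabet position (a=0..z=25) is mapped through 15·x+4 mod 26 — an affine cipher.
On nurture: n(13)→15·13+4≡17=r; u(20)→15·20+4≡18=s; r(17)→15·17+4≡25=z; t(19)→15·19+4≡3=d; u(20)→15·20+4≡18=s; r(17)→15·17+4≡25=z; e(4)→15·4+4≡12=m (all mod 26).

rszdszm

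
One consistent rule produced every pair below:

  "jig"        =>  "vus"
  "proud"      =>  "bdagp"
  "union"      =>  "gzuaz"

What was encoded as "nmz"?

ban

Compare letters: j→v is +12, i→u is +12, g→s is +12 — a constant shift. This is a Caesar cipher with shift 12.
Reversing it on nmz: n−12=b, m−12=a, z−12=n.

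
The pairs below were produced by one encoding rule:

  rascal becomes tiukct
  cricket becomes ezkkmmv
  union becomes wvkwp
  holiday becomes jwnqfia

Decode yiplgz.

Shifts by position in rascal: pos 0: r→t (+2), pos 1: a→i (+8), pos 2: s→u (+2), pos 3: c→k (+8) — repeating every 2. A repeating key of period 2 is used — shifts +2, +8 over and over.
Reversing it on yiplgz: y−2=w, i−8=a, p−2=n, l−8=d, g−2=e, z−8=r.

wander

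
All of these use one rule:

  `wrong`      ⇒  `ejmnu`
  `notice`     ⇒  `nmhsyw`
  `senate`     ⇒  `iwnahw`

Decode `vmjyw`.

Each letter's alphabet position (a=0..z=25) is mapped through 25·x+0 mod 26 — an affine cipher.
Reversing it on vmjyw: v(21)→25·(21−0)≡5=f; m(12)→25·(12−0)≡14=o; j(9)→25·(9−0)≡17=r; y(24)→25·(24−0)≡2=c; w(22)→25·(22−0)≡4=e (all mod 26).

force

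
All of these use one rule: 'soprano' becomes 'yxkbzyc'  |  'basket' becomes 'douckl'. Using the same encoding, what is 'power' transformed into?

Read the word backwards and shift each letter +10.
For power: reverse → rewop; then shift: r+10=b, e+10=o, w+10=g, o+10=y, p+10=z.

bogyz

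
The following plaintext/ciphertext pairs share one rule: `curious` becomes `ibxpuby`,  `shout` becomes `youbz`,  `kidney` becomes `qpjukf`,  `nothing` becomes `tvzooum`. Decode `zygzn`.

Shifts by position in curious: pos 0: c→i (+6), pos 1: u→b (+7), pos 2: r→x (+6), pos 3: i→p (+7) — repeating every 2. A repeating key of period 2 is used — shifts +6, +7 over and over.
Reversing it on zygzn: z−6=t, y−7=r, g−6=a, z−7=s, n−6=h.

trash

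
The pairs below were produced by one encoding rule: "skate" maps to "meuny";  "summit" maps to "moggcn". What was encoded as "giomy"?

mouse

Compare letters: s→m is +20, k→e is +20, a→u is +20 — a constant shift. Every letter moves 20 places later in the alphabet, wrapping around z→a.
Undoing it on giomy: g−20=m, i−20=o, o−20=u, m−20=s, y−20=e.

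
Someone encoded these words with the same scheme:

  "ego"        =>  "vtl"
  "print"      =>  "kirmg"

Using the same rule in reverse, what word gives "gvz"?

tea

Each pair mirrors across the alphabet (e↔v, g↔t, o↔l): positions sum to 25. Letters are reflected about the middle of the alphabet (position → 25−position): Atbash.
Undoing it on gvz: g↔t, v↔e, z↔a.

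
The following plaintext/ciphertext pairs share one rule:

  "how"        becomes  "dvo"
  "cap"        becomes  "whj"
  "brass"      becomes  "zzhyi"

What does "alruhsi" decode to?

blanket

The output letters match the input read backwards, each shifted +7: how reversed is woh. The word is reversed, then every letter is shifted forward by 7.
Decoding alruhsi: shift back: a−7=t, l−7=e, r−7=k, u−7=n, h−7=a, s−7=l, i−7=b → teknalb; then reverse → blanket.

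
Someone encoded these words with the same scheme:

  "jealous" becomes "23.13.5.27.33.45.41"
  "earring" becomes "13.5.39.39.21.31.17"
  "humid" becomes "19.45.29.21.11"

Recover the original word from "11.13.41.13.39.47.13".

j(#10)→23 and e(#5)→13: differences scale by 2, so n = 2·pos + 3. Each letter becomes 2×(its alphabet position, a=1..z=26) + 3.
Undoing it on 11.13.41.13.39.47.13: 11→(11−3)÷2=4=d, 13→(13−3)÷2=5=e, 41→(41−3)÷2=19=s, 13→(13−3)÷2=5=e, 39→(39−3)÷2=18=r, 47→(47−3)÷2=22=v, 13→(13−3)÷2=5=e.

deserve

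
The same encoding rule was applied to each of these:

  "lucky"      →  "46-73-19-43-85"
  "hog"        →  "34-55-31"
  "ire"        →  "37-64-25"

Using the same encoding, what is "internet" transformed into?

37-52-70-25-64-52-25-70

l(#12)→46 and u(#21)→73: differences scale by 3, so n = 3·pos + 10. The formula is n = 3×(alphabet index, a=1) + 10.
On internet: i=9→37, n=14→52, t=20→70, e=5→25, r=18→64, n=14→52, e=5→25, t=20→70.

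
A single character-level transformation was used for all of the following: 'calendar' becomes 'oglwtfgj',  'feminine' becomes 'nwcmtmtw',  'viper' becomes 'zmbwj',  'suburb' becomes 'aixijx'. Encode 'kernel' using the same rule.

uwjtwl

c(2)→o(14) and a(0)→g(6) fit y≡17x+6 (mod 26); the inverse of 17 mod 26 is 23. Each letter's alphabet position (a=0..z=25) is mapped through 17·x+6 mod 26 — an affine cipher.
Applying it to kernel: k(10)→17·10+6≡20=u; e(4)→17·4+6≡22=w; r(17)→17·17+6≡9=j; n(13)→17·13+6≡19=t; e(4)→17·4+6≡22=w; l(11)→17·11+6≡11=l (all mod 26).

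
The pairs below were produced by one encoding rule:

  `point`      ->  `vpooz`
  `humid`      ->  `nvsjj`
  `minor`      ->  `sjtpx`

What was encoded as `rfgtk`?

lease

Shifts by position in point: pos 0: p→v (+6), pos 1: o→p (+1), pos 2: i→o (+6), pos 3: n→o (+1) — repeating every 2. The shifts repeat in a cycle of length 2: positions 0,1,… shift by +6, +1, then the pattern repeats.
Reversing it on rfgtk: r−6=l, f−1=e, g−6=a, t−1=s, k−6=e.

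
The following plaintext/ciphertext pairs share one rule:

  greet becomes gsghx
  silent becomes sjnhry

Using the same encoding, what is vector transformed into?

In greet: g→g is +0, r→s is +1, e→g is +2, e→h is +3 — the shift increases by 1 each position. Letter i (0-indexed) is shifted by i+0, so successive shifts are 0, 1, 2, ….
On vector: v+0=v, e+1=f, c+2=e, t+3=w, o+4=s, r+5=w.

vfewsw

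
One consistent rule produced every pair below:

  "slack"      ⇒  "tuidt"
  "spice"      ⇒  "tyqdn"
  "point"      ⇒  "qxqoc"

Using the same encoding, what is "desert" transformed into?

enafab

Shifts by position in slack: pos 0: s→t (+1), pos 1: l→u (+9), pos 2: a→i (+8), pos 3: c→d (+1), pos 4: k→t (+9) — repeating every 3. A repeating key of period 3 is used — shifts +1, +9, +8 over and over.
For desert: d+1=e, e+9=n, s+8=a, e+1=f, r+9=a, t+8=b.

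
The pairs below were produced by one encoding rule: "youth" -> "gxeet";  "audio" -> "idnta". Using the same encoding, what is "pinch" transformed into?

xrxnt

Each letter shifts forward by (position + 8), i.e. 8, 9, 10, … — the shift grows by one for each successive letter.
For pinch: p+8=x, i+9=r, n+10=x, c+11=n, h+12=t.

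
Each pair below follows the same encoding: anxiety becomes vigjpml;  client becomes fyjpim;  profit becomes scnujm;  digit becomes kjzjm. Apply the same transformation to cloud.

fynrk

a(0)→v(21) and n(13)→i(8) fit y≡5x+21 (mod 26); the inverse of 5 mod 26 is 21. Treating letters as 0–25, the rule is x ↦ 5x + 21 (mod 26).
On cloud: c(2)→5·2+21≡5=f; l(11)→5·11+21≡24=y; o(14)→5·14+21≡13=n; u(20)→5·20+21≡17=r; d(3)→5·3+21≡10=k (all mod 26).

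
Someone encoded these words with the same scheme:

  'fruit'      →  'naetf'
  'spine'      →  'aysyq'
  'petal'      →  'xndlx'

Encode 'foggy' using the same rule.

In fruit: f→n is +8, r→a is +9, u→e is +10, i→t is +11 — the shift increases by 1 each position. Letter i (0-indexed) is shifted by i+8, so successive shifts are 8, 9, 10, ….
Applying it to foggy: f+8=n, o+9=x, g+10=q, g+11=r, y+12=k.

nxqrk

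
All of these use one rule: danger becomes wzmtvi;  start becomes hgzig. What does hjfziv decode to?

square

Each pair mirrors across the alphabet (d↔w, a↔z, n↔m): positions sum to 25. Letters are reflected about the middle of the alphabet (position → 25−position): Atbash.
Undoing it on hjfziv: h↔s, j↔q, f↔u, z↔a, i↔r, v↔e.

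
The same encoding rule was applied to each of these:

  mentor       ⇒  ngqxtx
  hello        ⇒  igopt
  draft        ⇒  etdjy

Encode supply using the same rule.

Letter i (0-indexed) is shifted by i+1, so successive shifts are 1, 2, 3, ….
For supply: s+1=t, u+2=w, p+3=s, p+4=t, l+5=q, y+6=e.

twstqe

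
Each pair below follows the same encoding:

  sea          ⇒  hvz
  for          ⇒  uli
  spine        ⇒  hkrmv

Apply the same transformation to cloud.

xolfw

Each pair mirrors across the alphabet (s↔h, e↔v, a↔z): positions sum to 25. Each letter is replaced by its mirror in the alphabet: a↔z, b↔y, c↔x, and so on (the Atbash cipher).
Applying it to cloud: c↔x, l↔o, o↔l, u↔f, d↔w.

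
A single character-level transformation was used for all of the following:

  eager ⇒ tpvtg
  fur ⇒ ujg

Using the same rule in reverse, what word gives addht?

Compare letters: e→t is +15, a→p is +15, g→v is +15 — a constant shift. Every letter moves 15 places later in the alphabet, wrapping around z→a.
Undoing it on addht: a−15=l, d−15=o, d−15=o, h−15=s, t−15=e.

loose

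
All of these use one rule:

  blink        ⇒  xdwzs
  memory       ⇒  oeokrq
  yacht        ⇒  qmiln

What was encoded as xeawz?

begin

Treating letters as 0–25, the rule is x ↦ 11x + 12 (mod 26).
Reversing it on xeawz: x(23)→19·(23−12)≡1=b; e(4)→19·(4−12)≡4=e; a(0)→19·(0−12)≡6=g; w(22)→19·(22−12)≡8=i; z(25)→19·(25−12)≡13=n (all mod 26).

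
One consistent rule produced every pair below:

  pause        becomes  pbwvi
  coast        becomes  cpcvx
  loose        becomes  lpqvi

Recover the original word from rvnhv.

In pause: p→p is +0, a→b is +1, u→w is +2, s→v is +3 — the shift increases by 1 each position. The shift increases by 1 at each position, starting from +0: 0, 1, 2, ….
Undoing it on rvnhv: r−0=r, v−1=u, n−2=l, h−3=e, v−4=r.

ruler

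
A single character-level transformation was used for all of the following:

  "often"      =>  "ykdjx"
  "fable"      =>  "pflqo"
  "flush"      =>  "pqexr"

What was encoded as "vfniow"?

ladder

Shifts by position in often: pos 0: o→y (+10), pos 1: f→k (+5), pos 2: t→d (+10), pos 3: e→j (+5) — repeating every 2. It's a Vigenère-style cipher with numeric key [10,5]: position i shifts by key[i mod 2].
Undoing it on vfniow: v−10=l, f−5=a, n−10=d, i−5=d, o−10=e, w−5=r.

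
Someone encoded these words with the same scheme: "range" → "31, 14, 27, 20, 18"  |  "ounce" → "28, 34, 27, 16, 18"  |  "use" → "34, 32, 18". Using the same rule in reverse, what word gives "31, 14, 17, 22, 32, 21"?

r is letter #18 and maps to 31: an offset of 13. Letters become their 1-based position plus 13 (so a→14, b→15, …).
Undoing it on 31, 14, 17, 22, 32, 21: 31→(31−13)÷1=18=r, 14→(14−13)÷1=1=a, 17→(17−13)÷1=4=d, 22→(22−13)÷1=9=i, 32→(32−13)÷1=19=s, 21→(21−13)÷1=8=h.

radish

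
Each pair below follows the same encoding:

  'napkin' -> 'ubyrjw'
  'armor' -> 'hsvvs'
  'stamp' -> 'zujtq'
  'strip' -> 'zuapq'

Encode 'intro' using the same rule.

pocyp

The shifts repeat in a cycle of length 3: positions 0,1,… shift by +7, +1, +9, then the pattern repeats.
On intro: i+7=p, n+1=o, t+9=c, r+7=y, o+1=p.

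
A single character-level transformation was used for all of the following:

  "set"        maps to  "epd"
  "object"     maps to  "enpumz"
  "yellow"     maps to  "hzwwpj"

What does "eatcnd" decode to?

Two steps: reverse the string, then apply a Caesar shift of +11.
Undoing it on eatcnd: shift back: e−11=t, a−11=p, t−11=i, c−11=r, n−11=c, d−11=s → tpircs; then reverse → script.

script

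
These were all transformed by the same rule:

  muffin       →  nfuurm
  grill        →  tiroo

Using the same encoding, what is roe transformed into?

ilv

Each pair mirrors across the alphabet (m↔n, u↔f, f↔u): positions sum to 25. Letters are reflected about the middle of the alphabet (position → 25−position): Atbash.
On roe: r↔i, o↔l, e↔v.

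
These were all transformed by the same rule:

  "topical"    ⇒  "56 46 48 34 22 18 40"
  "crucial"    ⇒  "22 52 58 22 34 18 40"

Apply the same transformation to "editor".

26 24 34 56 46 52

t(#20)→56 and o(#15)→46: differences scale by 2, so n = 2·pos + 16. The formula is n = 2×(alphabet index, a=1) + 16.
For editor: e=5→26, d=4→24, i=9→34, t=20→56, o=15→46, r=18→52.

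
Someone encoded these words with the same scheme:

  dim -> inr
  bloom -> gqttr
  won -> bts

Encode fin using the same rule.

Every letter moves 5 places later in the alphabet, wrapping around z→a.
On fin: f+5=k, i+5=n, n+5=s.

kns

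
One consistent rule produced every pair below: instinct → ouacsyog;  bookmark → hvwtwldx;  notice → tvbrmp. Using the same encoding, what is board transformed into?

In instinct: i→o is +6, n→u is +7, s→a is +8, t→c is +9 — the shift increases by 1 each position. The shift increases by 1 at each position, starting from +6: 6, 7, 8, ….
For board: b+6=h, o+7=v, a+8=i, r+9=a, d+10=n.

hvian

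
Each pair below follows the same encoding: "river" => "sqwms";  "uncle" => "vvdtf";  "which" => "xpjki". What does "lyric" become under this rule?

Shifts by position in river: pos 0: r→s (+1), pos 1: i→q (+8), pos 2: v→w (+1), pos 3: e→m (+8) — repeating every 2. A repeating key of period 2 is used — shifts +1, +8 over and over.
Applying it to lyric: l+1=m, y+8=g, r+1=s, i+8=q, c+1=d.

mgsqd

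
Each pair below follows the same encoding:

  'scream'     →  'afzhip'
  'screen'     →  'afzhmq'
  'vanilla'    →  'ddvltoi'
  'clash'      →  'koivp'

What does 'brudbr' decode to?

tomato

Shifts by position in scream: pos 0: s→a (+8), pos 1: c→f (+3), pos 2: r→z (+8), pos 3: e→h (+3) — repeating every 2. The shifts repeat in a cycle of length 2: positions 0,1,… shift by +8, +3, then the pattern repeats.
Reversing it on brudbr: b−8=t, r−3=o, u−8=m, d−3=a, b−8=t, r−3=o.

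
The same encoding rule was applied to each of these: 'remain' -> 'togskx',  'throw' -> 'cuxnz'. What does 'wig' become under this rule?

The output letters match the input read backwards, each shifted +6: remain reversed is niamer. The word is reversed, then every letter is shifted forward by 6.
Applying it to wig: reverse → giw; then shift: g+6=m, i+6=o, w+6=c.

moc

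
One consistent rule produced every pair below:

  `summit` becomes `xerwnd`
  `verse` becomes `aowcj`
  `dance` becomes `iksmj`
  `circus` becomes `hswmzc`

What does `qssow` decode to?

liner

Shifts by position in summit: pos 0: s→x (+5), pos 1: u→e (+10), pos 2: m→r (+5), pos 3: m→w (+10) — repeating every 2. The shifts repeat in a cycle of length 2: positions 0,1,… shift by +5, +10, then the pattern repeats.
Undoing it on qssow: q−5=l, s−10=i, s−5=n, o−10=e, w−5=r.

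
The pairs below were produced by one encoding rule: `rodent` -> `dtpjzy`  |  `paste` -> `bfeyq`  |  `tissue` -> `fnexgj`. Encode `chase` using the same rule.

It's a Vigenère-style cipher with numeric key [12,5]: position i shifts by key[i mod 2].
Applying it to chase: c+12=o, h+5=m, a+12=m, s+5=x, e+12=q.

ommxq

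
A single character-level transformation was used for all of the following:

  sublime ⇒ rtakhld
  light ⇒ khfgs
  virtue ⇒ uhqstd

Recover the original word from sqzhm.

train

Compare letters: s→r is +25, u→t is +25, b→a is +25 — a constant shift. This is a Caesar cipher with shift 25.
Reversing it on sqzhm: s−25=t, q−25=r, z−25=a, h−25=i, m−25=n.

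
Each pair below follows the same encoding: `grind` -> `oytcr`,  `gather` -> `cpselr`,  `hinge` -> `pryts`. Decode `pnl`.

ace

The output letters match the input read backwards, each shifted +11: grind reversed is dnirg. Two steps: reverse the string, then apply a Caesar shift of +11.
Decoding pnl: shift back: p−11=e, n−11=c, l−11=a → eca; then reverse → ace.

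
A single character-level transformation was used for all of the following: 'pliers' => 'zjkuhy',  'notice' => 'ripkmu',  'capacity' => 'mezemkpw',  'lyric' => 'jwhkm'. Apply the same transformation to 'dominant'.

diakrerp

p(15)→z(25) and l(11)→j(9) fit y≡17x+4 (mod 26); the inverse of 17 mod 26 is 23. Each letter's alphabet position (a=0..z=25) is mapped through 17·x+4 mod 26 — an affine cipher.
Applying it to dominant: d(3)→17·3+4≡3=d; o(14)→17·14+4≡8=i; m(12)→17·12+4≡0=a; i(8)→17·8+4≡10=k; n(13)→17·13+4≡17=r; a(0)→17·0+4≡4=e; n(13)→17·13+4≡17=r; t(19)→17·19+4≡15=p (all mod 26).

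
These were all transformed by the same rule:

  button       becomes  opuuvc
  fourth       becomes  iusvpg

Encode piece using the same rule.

The output letters match the input read backwards, each shifted +1: button reversed is nottub. Read the word backwards and shift each letter +1.
On piece: reverse → eceip; then shift: e+1=f, c+1=d, e+1=f, i+1=j, p+1=q.

fdfjq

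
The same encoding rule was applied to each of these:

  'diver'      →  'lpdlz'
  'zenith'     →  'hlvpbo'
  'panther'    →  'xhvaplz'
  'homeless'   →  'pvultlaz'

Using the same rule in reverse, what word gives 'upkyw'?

It's a Vigenère-style cipher with numeric key [8,7]: position i shifts by key[i mod 2].
Decoding upkyw: u−8=m, p−7=i, k−8=c, y−7=r, w−8=o.

micro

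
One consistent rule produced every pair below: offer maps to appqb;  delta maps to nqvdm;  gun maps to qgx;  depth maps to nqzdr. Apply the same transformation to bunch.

The shift depends on letter class: consonant f→p is +10, but vowel o→a is +12. Vowels shift forward by 12 and consonants shift forward by 10.
On bunch: b(cons)+10=l, u(vowel)+12=g, n(cons)+10=x, c(cons)+10=m, h(cons)+10=r.

lgxmr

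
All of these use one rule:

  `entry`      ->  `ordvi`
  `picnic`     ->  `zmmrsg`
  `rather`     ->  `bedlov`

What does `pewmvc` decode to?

family

Shifts by position in entry: pos 0: e→o (+10), pos 1: n→r (+4), pos 2: t→d (+10), pos 3: r→v (+4) — repeating every 2. A repeating key of period 2 is used — shifts +10, +4 over and over.
Undoing it on pewmvc: p−10=f, e−4=a, w−10=m, m−4=i, v−10=l, c−4=y.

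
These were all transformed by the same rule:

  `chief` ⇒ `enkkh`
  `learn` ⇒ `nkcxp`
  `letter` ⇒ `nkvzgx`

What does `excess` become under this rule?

Shifts by position in chief: pos 0: c→e (+2), pos 1: h→n (+6), pos 2: i→k (+2), pos 3: e→k (+6) — repeating every 2. The shifts repeat in a cycle of length 2: positions 0,1,… shift by +2, +6, then the pattern repeats.
Applying it to excess: e+2=g, x+6=d, c+2=e, e+6=k, s+2=u, s+6=y.

gdekuy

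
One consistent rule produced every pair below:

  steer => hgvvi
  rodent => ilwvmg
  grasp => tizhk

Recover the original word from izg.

Each pair mirrors across the alphabet (s↔h, t↔g, e↔v): positions sum to 25. Letters are reflected about the middle of the alphabet (position → 25−position): Atbash.
Reversing it on izg: i↔r, z↔a, g↔t.

rat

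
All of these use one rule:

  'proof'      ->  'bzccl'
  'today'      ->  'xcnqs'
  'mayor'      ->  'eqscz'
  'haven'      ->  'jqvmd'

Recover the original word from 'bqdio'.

panic

p(15)→b(1) and r(17)→z(25) fit y≡25x+16 (mod 26); the inverse of 25 mod 26 is 25. Each letter's alphabet position (a=0..z=25) is mapped through 25·x+16 mod 26 — an affine cipher.
Decoding bqdio: b(1)→25·(1−16)≡15=p; q(16)→25·(16−16)≡0=a; d(3)→25·(3−16)≡13=n; i(8)→25·(8−16)≡8=i; o(14)→25·(14−16)≡2=c (all mod 26).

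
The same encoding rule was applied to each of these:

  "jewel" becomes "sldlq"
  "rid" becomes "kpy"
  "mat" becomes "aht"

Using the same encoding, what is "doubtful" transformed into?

The output letters match the input read backwards, each shifted +7: jewel reversed is lewej. The word is reversed, then every letter is shifted forward by 7.
Applying it to doubtful: reverse → luftbuod; then shift: l+7=s, u+7=b, f+7=m, t+7=a, b+7=i, u+7=b, o+7=v, d+7=k.

sbmaibvk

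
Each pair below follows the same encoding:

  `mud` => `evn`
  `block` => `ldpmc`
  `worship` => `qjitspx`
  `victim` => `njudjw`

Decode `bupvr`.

quota

The output letters match the input read backwards, each shifted +1: mud reversed is dum. Read the word backwards and shift each letter +1.
Decoding bupvr: shift back: b−1=a, u−1=t, p−1=o, v−1=u, r−1=q → atouq; then reverse → quota.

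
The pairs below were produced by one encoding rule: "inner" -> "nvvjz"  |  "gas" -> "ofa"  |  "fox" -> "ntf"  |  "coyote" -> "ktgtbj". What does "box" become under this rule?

jtf

The shift depends on letter class: consonant n→v is +8, but vowel i→n is +5. The rule splits by letter class: vowels +5, consonants +8.
Applying it to box: b(cons)+8=j, o(vowel)+5=t, x(cons)+8=f.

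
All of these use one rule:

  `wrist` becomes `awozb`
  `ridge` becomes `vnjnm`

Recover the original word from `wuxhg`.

In wrist: w→a is +4, r→w is +5, i→o is +6, s→z is +7 — the shift increases by 1 each position. The shift increases by 1 at each position, starting from +4: 4, 5, 6, ….
Decoding wuxhg: w−4=s, u−5=p, x−6=r, h−7=a, g−8=y.

spray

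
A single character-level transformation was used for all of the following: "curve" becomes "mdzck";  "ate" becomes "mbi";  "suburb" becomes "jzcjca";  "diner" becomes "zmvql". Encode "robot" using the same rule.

bwjwz

The output letters match the input read backwards, each shifted +8: curve reversed is evruc. Read the word backwards and shift each letter +8.
For robot: reverse → tobor; then shift: t+8=b, o+8=w, b+8=j, o+8=w, r+8=z.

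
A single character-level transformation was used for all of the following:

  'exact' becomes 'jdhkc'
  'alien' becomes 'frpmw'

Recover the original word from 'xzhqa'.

In exact: e→j is +5, x→d is +6, a→h is +7, c→k is +8 — the shift increases by 1 each position. Letter i (0-indexed) is shifted by i+5, so successive shifts are 5, 6, 7, ….
Undoing it on xzhqa: x−5=s, z−6=t, h−7=a, q−8=i, a−9=r.

stair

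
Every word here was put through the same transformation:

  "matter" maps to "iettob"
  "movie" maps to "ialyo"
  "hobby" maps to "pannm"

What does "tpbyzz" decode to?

thrill

m(12)→i(8) and a(0)→e(4) fit y≡9x+4 (mod 26); the inverse of 9 mod 26 is 3. Treating letters as 0–25, the rule is x ↦ 9x + 4 (mod 26).
Undoing it on tpbyzz: t(19)→3·(19−4)≡19=t; p(15)→3·(15−4)≡7=h; b(1)→3·(1−4)≡17=r; y(24)→3·(24−4)≡8=i; z(25)→3·(25−4)≡11=l; z(25)→3·(25−4)≡11=l (all mod 26).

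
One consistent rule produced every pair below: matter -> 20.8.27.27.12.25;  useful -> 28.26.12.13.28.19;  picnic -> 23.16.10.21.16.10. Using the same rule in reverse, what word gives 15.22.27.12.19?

hotel

m is letter #13 and maps to 20: an offset of 7. The number is (letter's place in the alphabet, a=1) + 7.
Reversing it on 15.22.27.12.19: 15→(15−7)÷1=8=h, 22→(22−7)÷1=15=o, 27→(27−7)÷1=20=t, 12→(12−7)÷1=5=e, 19→(19−7)÷1=12=l.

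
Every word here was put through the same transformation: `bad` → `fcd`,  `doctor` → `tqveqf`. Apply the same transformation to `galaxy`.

The word is reversed, then every letter is shifted forward by 2.
On galaxy: reverse → yxalag; then shift: y+2=a, x+2=z, a+2=c, l+2=n, a+2=c, g+2=i.

azcnci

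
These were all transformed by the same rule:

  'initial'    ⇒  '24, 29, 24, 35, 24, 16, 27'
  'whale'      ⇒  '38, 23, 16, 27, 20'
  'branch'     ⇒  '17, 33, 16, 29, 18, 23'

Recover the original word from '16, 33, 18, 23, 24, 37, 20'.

i is letter #9 and maps to 24: an offset of 15. The number is (letter's place in the alphabet, a=1) + 15.
Decoding 16, 33, 18, 23, 24, 37, 20: 16→(16−15)÷1=1=a, 33→(33−15)÷1=18=r, 18→(18−15)÷1=3=c, 23→(23−15)÷1=8=h, 24→(24−15)÷1=9=i, 37→(37−15)÷1=22=v, 20→(20−15)÷1=5=e.

archive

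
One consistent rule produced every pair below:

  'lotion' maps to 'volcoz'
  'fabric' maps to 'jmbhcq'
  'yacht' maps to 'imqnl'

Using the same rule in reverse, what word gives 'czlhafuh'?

This is an affine cipher: with a=0,…,z=25, each position x becomes (15x+12) mod 26.
Decoding czlhafuh: c(2)→7·(2−12)≡8=i; z(25)→7·(25−12)≡13=n; l(11)→7·(11−12)≡19=t; h(7)→7·(7−12)≡17=r; a(0)→7·(0−12)≡20=u; f(5)→7·(5−12)≡3=d; u(20)→7·(20−12)≡4=e; h(7)→7·(7−12)≡17=r (all mod 26).

intruder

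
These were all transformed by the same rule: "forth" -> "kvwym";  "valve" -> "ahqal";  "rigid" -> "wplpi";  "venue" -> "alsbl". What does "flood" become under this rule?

kqvvi

The rule splits by letter class: vowels +7, consonants +5.
Applying it to flood: f(cons)+5=k, l(cons)+5=q, o(vowel)+7=v, o(vowel)+7=v, d(cons)+5=i.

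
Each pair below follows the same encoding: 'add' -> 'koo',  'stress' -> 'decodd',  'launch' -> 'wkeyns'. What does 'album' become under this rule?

The shift depends on letter class: consonant d→o is +11, but vowel a→k is +10. The rule splits by letter class: vowels +10, consonants +11.
On album: a(vowel)+10=k, l(cons)+11=w, b(cons)+11=m, u(vowel)+10=e, m(cons)+11=x.

kwmex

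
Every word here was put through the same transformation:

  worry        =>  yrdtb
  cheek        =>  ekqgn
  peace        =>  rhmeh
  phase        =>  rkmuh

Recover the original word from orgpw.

A repeating key of period 3 is used — shifts +2, +3, +12 over and over.
Undoing it on orgpw: o−2=m, r−3=o, g−12=u, p−2=n, w−3=t.

mount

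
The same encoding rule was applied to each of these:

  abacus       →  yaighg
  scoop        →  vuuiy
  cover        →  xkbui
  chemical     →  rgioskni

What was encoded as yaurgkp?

jealous

The output letters match the input read backwards, each shifted +6: abacus reversed is sucaba. The word is reversed, then every letter is shifted forward by 6.
Undoing it on yaurgkp: shift back: y−6=s, a−6=u, u−6=o, r−6=l, g−6=a, k−6=e, p−6=j → suolaej; then reverse → jealous.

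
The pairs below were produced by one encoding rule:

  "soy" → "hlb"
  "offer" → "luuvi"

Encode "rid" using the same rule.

This is the alphabet-reversal cipher (Atbash): a becomes z, b becomes y, etc.
For rid: r↔i, i↔r, d↔w.

irw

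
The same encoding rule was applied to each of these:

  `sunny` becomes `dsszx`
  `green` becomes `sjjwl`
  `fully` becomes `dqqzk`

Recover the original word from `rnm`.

The output letters match the input read backwards, each shifted +5: sunny reversed is ynnus. Read the word backwards and shift each letter +5.
Undoing it on rnm: shift back: r−5=m, n−5=i, m−5=h → mih; then reverse → him.

him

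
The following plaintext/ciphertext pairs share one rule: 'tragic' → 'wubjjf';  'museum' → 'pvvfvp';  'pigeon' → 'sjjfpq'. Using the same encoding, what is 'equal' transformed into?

Two shifts are in play — +1 for a/e/i/o/u, +3 for every other letter.
Applying it to equal: e(vowel)+1=f, q(cons)+3=t, u(vowel)+1=v, a(vowel)+1=b, l(cons)+3=o.

ftvbo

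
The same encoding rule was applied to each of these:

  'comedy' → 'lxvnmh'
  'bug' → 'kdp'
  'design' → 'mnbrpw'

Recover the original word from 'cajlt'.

track

Compare letters: c→l is +9, o→x is +9, m→v is +9 — a constant shift. Every letter moves 9 places later in the alphabet, wrapping around z→a.
Undoing it on cajlt: c−9=t, a−9=r, j−9=a, l−9=c, t−9=k.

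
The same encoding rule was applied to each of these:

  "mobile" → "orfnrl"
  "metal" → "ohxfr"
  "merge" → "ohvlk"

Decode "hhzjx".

fever

In mobile: m→o is +2, o→r is +3, b→f is +4, i→n is +5 — the shift increases by 1 each position. Letter i (0-indexed) is shifted by i+2, so successive shifts are 2, 3, 4, ….
Reversing it on hhzjx: h−2=f, h−3=e, z−4=v, j−5=e, x−6=r.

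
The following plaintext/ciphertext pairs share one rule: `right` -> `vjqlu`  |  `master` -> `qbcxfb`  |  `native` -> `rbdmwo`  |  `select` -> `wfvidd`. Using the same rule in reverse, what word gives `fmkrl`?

Shifts by position in right: pos 0: r→v (+4), pos 1: i→j (+1), pos 2: g→q (+10), pos 3: h→l (+4), pos 4: t→u (+1) — repeating every 3. It's a Vigenère-style cipher with numeric key [4,1,10]: position i shifts by key[i mod 3].
Reversing it on fmkrl: f−4=b, m−1=l, k−10=a, r−4=n, l−1=k.

blank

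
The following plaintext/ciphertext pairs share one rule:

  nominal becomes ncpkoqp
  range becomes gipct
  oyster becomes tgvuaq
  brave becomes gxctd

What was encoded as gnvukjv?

thistle

The output letters match the input read backwards, each shifted +2: nominal reversed is lanimon. The word is reversed, then every letter is shifted forward by 2.
Undoing it on gnvukjv: shift back: g−2=e, n−2=l, v−2=t, u−2=s, k−2=i, j−2=h, v−2=t → eltsiht; then reverse → thistle.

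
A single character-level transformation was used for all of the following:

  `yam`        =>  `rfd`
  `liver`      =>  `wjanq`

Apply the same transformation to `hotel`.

qjytm

The output letters match the input read backwards, each shifted +5: yam reversed is may. Two steps: reverse the string, then apply a Caesar shift of +5.
On hotel: reverse → letoh; then shift: l+5=q, e+5=j, t+5=y, o+5=t, h+5=m.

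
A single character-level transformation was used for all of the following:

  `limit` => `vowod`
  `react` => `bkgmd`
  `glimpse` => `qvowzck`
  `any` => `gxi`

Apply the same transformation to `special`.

czkmogv

The shift depends on letter class: consonant l→v is +10, but vowel i→o is +6. The rule splits by letter class: vowels +6, consonants +10.
On special: s(cons)+10=c, p(cons)+10=z, e(vowel)+6=k, c(cons)+10=m, i(vowel)+6=o, a(vowel)+6=g, l(cons)+10=v.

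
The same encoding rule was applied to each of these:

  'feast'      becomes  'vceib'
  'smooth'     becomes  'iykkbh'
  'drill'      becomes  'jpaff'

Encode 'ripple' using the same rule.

paddfc

Each letter's alphabet position (a=0..z=25) is mapped through 19·x+4 mod 26 — an affine cipher.
On ripple: r(17)→19·17+4≡15=p; i(8)→19·8+4≡0=a; p(15)→19·15+4≡3=d; p(15)→19·15+4≡3=d; l(11)→19·11+4≡5=f; e(4)→19·4+4≡2=c (all mod 26).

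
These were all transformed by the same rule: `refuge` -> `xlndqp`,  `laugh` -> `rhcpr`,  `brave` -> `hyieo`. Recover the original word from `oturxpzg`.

imminent

In refuge: r→x is +6, e→l is +7, f→n is +8, u→d is +9 — the shift increases by 1 each position. Each letter shifts forward by (position + 6), i.e. 6, 7, 8, … — the shift grows by one for each successive letter.
Decoding oturxpzg: o−6=i, t−7=m, u−8=m, r−9=i, x−10=n, p−11=e, z−12=n, g−13=t.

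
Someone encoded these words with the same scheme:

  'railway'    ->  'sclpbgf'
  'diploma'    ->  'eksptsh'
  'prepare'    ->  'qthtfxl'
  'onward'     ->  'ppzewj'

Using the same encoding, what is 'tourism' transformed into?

uqxvnyt

Each letter shifts forward by (position + 1), i.e. 1, 2, 3, … — the shift grows by one for each successive letter.
On tourism: t+1=u, o+2=q, u+3=x, r+4=v, i+5=n, s+6=y, m+7=t.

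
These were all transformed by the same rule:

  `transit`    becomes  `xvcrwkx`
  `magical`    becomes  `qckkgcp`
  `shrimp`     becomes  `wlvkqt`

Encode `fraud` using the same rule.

The shift depends on letter class: consonant t→x is +4, but vowel a→c is +2. Two shifts are in play — +2 for a/e/i/o/u, +4 for every other letter.
Applying it to fraud: f(cons)+4=j, r(cons)+4=v, a(vowel)+2=c, u(vowel)+2=w, d(cons)+4=h.

jvcwh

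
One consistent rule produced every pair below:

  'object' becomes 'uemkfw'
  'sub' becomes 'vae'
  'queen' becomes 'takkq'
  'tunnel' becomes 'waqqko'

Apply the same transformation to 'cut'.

The shift depends on letter class: consonant b→e is +3, but vowel o→u is +6. Two shifts are in play — +6 for a/e/i/o/u, +3 for every other letter.
For cut: c(cons)+3=f, u(vowel)+6=a, t(cons)+3=w.

faw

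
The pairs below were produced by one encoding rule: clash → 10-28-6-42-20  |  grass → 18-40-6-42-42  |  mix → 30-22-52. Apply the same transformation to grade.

With a=1..z=26, the number is 2·pos + 4.
On grade: g=7→18, r=18→40, a=1→6, d=4→12, e=5→14.

18-40-6-12-14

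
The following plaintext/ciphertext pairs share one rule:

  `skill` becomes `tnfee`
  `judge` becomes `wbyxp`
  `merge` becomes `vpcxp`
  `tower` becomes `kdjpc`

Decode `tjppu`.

This is an affine cipher: with a=0,…,z=25, each position x becomes (17x+25) mod 26.
Decoding tjppu: t(19)→23·(19−25)≡18=s; j(9)→23·(9−25)≡22=w; p(15)→23·(15−25)≡4=e; p(15)→23·(15−25)≡4=e; u(20)→23·(20−25)≡15=p (all mod 26).

sweep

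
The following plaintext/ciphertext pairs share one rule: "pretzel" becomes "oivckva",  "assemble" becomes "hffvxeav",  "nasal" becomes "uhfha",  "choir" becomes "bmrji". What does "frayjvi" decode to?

soldier

This is an affine cipher: with a=0,…,z=25, each position x becomes (23x+7) mod 26.
Reversing it on frayjvi: f(5)→17·(5−7)≡18=s; r(17)→17·(17−7)≡14=o; a(0)→17·(0−7)≡11=l; y(24)→17·(24−7)≡3=d; j(9)→17·(9−7)≡8=i; v(21)→17·(21−7)≡4=e; i(8)→17·(8−7)≡17=r (all mod 26).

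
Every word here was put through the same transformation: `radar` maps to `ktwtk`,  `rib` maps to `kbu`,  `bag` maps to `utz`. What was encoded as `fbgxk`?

miner

Compare letters: r→k is +19, a→t is +19, d→w is +19 — a constant shift. Each letter is shifted forward by 19 in the alphabet (a Caesar shift of +19).
Decoding fbgxk: f−19=m, b−19=i, g−19=n, x−19=e, k−19=r.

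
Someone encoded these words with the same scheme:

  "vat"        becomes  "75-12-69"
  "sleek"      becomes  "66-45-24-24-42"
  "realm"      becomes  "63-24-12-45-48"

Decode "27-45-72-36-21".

fluid

v(#22)→75 and a(#1)→12: differences scale by 3, so n = 3·pos + 9. With a=1..z=26, the number is 3·pos + 9.
Undoing it on 27-45-72-36-21: 27→(27−9)÷3=6=f, 45→(45−9)÷3=12=l, 72→(72−9)÷3=21=u, 36→(36−9)÷3=9=i, 21→(21−9)÷3=4=d.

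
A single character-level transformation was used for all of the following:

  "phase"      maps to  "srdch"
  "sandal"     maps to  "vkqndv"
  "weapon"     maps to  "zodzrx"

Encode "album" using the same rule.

dveep

Shifts by position in phase: pos 0: p→s (+3), pos 1: h→r (+10), pos 2: a→d (+3), pos 3: s→c (+10) — repeating every 2. It's a Vigenère-style cipher with numeric key [3,10]: position i shifts by key[i mod 2].
On album: a+3=d, l+10=v, b+3=e, u+10=e, m+3=p.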